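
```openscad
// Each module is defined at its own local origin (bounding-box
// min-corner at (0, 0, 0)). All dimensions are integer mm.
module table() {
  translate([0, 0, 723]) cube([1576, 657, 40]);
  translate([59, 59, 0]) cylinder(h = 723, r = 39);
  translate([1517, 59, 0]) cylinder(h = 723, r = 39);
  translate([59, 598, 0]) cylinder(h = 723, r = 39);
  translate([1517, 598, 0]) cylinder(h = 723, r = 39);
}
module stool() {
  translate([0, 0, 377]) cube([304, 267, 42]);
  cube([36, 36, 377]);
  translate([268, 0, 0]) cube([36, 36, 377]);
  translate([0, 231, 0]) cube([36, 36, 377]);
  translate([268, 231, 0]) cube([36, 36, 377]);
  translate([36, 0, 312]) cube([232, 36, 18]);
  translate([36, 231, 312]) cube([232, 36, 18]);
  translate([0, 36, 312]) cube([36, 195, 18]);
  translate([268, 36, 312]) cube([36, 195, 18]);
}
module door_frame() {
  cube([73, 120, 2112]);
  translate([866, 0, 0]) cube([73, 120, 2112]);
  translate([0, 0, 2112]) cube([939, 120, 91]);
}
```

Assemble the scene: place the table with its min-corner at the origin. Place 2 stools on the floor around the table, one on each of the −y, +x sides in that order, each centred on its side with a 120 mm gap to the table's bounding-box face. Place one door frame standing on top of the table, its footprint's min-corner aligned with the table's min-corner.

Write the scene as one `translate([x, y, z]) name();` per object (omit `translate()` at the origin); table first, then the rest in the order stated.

table();
translate([636, -387, 0]) stool();
translate([1696, 195, 0]) stool();
translate([0, 0, 763]) door_frame();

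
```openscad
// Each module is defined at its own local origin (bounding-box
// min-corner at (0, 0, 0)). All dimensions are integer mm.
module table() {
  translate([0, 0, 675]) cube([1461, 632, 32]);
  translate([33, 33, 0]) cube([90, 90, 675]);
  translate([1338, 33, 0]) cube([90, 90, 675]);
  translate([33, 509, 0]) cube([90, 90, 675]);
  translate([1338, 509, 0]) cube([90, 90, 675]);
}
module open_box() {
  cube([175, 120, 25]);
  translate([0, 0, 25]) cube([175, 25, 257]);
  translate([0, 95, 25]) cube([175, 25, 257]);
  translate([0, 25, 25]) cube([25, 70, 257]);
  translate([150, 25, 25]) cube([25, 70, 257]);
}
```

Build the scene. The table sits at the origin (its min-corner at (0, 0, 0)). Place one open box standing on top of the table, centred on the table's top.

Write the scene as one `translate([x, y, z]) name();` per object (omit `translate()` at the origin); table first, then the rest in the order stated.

table();
translate([643, 256, 707]) open_box();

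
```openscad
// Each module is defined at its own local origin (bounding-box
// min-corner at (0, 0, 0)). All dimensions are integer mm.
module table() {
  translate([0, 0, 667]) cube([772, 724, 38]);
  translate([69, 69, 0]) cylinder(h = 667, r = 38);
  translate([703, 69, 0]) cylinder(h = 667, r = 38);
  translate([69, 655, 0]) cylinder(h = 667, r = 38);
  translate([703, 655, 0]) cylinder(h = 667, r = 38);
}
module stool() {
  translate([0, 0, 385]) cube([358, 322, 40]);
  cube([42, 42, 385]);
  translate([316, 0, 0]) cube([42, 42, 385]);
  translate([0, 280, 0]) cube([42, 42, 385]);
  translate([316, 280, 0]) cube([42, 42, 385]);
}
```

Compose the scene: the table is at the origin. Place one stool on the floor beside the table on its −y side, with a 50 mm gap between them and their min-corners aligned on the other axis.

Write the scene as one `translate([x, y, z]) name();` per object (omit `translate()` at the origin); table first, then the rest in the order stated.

table();
translate([0, -372, 0]) stool();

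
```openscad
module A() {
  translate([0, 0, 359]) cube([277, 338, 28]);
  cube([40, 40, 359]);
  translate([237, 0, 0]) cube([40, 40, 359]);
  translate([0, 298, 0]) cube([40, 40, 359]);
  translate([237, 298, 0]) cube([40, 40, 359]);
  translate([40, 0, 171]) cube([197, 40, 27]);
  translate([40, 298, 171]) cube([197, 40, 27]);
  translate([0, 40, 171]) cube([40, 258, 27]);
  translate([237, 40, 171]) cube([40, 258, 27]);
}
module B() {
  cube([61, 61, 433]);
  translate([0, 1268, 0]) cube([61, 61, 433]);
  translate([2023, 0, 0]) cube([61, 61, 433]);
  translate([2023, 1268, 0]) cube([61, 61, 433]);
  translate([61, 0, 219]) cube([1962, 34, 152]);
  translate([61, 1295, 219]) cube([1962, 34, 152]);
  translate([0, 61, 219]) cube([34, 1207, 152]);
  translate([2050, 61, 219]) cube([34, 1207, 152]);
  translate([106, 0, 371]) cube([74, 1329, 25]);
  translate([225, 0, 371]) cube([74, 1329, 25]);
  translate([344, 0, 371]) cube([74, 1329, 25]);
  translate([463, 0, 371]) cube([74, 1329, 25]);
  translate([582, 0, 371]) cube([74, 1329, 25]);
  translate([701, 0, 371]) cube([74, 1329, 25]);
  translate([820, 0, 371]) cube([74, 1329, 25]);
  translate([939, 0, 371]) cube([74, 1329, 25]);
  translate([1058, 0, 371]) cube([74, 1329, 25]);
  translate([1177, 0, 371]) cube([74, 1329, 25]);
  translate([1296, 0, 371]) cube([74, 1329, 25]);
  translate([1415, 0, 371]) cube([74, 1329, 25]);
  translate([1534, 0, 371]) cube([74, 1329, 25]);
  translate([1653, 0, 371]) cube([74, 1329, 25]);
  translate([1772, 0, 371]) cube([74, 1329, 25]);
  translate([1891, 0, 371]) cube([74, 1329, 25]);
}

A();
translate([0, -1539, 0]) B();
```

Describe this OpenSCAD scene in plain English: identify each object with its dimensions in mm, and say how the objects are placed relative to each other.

A is a simple wooden stool: a rectangular seat 277 mm (x) by 338 mm (y), 28 mm thick, top face at z = 387 mm, on four square legs, each 40×40 mm in cross-section. The legs rest on z = 0, each flush with a corner of the seat. Four stretchers, 40 mm wide and 27 mm tall, connect adjacent legs with their undersides at z = 171 mm, each running between the inner faces of the legs it joins and aligned with the legs' outer faces on the other axis.

B is a bed frame 2084 mm long (x) by 1329 mm wide (y). Four 61×61 mm corner posts, 433 mm tall, at the corners of the footprint. Four rails of 34 mm thickness and 152 mm height run between adjacent posts with their undersides at z = 219 mm, their outer faces flush with the outside of the frame (the two x-running rails run between the posts' inner faces; the two y-running rails run between the posts' inner faces). 16 slats, each 74 mm wide (x) and 25 mm thick, lie across the top of the two x-running rails, running the full 1329 mm width of the frame in y; the slats are evenly spaced along x between the inner faces of the end posts with equal gaps (rounded down to the nearest mm) at the −x end and between each pair — any rounding remainder accumulates at the +x end.

The bed frame is on the floor beside the stool on its −y side.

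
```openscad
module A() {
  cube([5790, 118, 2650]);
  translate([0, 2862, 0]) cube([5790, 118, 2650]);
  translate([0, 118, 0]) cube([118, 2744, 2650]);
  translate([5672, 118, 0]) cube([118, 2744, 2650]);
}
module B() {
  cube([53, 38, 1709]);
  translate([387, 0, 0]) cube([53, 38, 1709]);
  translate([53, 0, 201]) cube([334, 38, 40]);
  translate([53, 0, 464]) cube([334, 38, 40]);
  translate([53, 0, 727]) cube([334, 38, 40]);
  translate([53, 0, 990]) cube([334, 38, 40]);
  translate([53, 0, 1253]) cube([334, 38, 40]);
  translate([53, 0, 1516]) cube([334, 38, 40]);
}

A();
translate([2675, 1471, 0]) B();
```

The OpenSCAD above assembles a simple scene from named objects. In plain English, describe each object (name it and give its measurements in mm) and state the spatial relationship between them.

A is a box-shaped house frame (walls only): outside footprint 5790×2980 mm, wall height 2650 mm, wall thickness 118 mm. The two y-facing walls run the full x-width; the two x-facing walls fit between the inner faces of the y-facing walls.

B is a wooden ladder with two side rails of 53×38 mm section and 1709 mm height, set 440 mm apart overall. Between them run 6 rectangular rungs (38 mm deep, 40 mm thick), front faces flush with the rails' −y face. The bottom of the first rung is 201 mm above the floor and each subsequent rung is 263 mm higher than the one below.

The ladder sits inside the house frame, centred.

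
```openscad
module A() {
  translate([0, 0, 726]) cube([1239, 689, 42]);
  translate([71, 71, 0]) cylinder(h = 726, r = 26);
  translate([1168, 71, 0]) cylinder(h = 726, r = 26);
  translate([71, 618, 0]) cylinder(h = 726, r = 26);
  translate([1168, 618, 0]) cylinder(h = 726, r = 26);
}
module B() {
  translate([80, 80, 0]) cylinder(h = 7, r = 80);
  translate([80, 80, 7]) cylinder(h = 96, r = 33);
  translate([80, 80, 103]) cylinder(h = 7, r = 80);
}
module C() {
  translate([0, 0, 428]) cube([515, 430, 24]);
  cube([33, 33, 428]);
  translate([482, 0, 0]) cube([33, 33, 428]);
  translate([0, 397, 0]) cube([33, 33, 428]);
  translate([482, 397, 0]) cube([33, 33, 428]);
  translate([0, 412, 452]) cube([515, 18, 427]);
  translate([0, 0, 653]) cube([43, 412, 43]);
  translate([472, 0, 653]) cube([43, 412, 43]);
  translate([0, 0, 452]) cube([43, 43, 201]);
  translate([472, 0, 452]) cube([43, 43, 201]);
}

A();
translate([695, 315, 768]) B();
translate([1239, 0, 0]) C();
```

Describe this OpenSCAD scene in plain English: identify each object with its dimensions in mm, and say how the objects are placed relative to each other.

A is a table with a 1239×689 mm rectangular top, 42 mm thick, top surface at z = 768 mm, supported by four round legs of 52 mm diameter, each leg's bounding box inset 45 mm from the nearest pair of top edges, running from the floor.

B is a spool: two coaxial disc flanges of radius 80 mm and thickness 7 mm, joined by a core cylinder of radius 33 mm and height 96 mm. The lower flange rests on z = 0 and the three cylinders share a vertical axis.

C is a chair. The seat is a 515×430×24 mm slab with its top at z = 452 mm, on four 33×33 mm corner legs (flush with the seat edges, standing on z = 0). A flat backrest 18 mm thick, 427 mm tall, spans the full seat width and rises from the seat top along its +y edge, rear face flush with the rear of the seat. Two armrests of 43×43 mm section run along each side from the seat's front edge to the front of the backrest, top faces 244 mm above the seat top and outer faces flush with the seat's x-edges; a 43×43 mm post under the front of each armrest stands on the seat at the front corner.

The spool is on top of the table. The chair is against the table's +x side, with their −y faces flush.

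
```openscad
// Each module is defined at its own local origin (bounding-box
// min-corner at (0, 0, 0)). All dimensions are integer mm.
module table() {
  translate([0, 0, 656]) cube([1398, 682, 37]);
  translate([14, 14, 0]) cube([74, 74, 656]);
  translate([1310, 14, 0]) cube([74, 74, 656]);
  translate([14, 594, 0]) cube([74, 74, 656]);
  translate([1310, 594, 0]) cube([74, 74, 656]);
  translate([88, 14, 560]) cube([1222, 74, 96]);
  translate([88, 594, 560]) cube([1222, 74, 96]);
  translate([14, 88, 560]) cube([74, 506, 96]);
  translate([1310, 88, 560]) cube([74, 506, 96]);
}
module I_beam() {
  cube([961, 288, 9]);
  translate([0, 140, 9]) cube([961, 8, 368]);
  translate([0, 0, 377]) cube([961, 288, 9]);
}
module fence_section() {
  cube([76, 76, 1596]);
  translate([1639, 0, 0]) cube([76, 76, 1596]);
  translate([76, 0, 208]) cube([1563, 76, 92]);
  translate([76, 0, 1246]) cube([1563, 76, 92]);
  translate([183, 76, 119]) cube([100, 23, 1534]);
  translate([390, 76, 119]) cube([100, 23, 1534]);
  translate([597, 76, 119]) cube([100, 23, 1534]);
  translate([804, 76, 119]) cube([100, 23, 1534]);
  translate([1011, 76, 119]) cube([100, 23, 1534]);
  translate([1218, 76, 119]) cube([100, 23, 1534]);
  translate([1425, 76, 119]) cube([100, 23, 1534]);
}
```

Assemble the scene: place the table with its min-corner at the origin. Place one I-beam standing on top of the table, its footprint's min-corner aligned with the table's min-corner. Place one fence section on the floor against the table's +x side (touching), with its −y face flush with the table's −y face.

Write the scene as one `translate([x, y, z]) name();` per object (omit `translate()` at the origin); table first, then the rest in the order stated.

table();
translate([0, 0, 693]) I_beam();
translate([1398, 0, 0]) fence_section();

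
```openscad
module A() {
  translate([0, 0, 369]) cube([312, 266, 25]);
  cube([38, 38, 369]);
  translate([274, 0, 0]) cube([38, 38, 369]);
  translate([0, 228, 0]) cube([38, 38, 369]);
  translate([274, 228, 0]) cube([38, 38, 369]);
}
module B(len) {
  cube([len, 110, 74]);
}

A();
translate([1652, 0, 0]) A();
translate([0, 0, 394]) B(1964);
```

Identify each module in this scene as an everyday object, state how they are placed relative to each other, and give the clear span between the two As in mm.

A is a stool. B is a beam. A beam spans the tops of two stools. The clear span between the two stools is 1340 mm.

Second stool starts at x = 1652; first ends at x = 312; clear span = 1652 − 312 = 1340 mm.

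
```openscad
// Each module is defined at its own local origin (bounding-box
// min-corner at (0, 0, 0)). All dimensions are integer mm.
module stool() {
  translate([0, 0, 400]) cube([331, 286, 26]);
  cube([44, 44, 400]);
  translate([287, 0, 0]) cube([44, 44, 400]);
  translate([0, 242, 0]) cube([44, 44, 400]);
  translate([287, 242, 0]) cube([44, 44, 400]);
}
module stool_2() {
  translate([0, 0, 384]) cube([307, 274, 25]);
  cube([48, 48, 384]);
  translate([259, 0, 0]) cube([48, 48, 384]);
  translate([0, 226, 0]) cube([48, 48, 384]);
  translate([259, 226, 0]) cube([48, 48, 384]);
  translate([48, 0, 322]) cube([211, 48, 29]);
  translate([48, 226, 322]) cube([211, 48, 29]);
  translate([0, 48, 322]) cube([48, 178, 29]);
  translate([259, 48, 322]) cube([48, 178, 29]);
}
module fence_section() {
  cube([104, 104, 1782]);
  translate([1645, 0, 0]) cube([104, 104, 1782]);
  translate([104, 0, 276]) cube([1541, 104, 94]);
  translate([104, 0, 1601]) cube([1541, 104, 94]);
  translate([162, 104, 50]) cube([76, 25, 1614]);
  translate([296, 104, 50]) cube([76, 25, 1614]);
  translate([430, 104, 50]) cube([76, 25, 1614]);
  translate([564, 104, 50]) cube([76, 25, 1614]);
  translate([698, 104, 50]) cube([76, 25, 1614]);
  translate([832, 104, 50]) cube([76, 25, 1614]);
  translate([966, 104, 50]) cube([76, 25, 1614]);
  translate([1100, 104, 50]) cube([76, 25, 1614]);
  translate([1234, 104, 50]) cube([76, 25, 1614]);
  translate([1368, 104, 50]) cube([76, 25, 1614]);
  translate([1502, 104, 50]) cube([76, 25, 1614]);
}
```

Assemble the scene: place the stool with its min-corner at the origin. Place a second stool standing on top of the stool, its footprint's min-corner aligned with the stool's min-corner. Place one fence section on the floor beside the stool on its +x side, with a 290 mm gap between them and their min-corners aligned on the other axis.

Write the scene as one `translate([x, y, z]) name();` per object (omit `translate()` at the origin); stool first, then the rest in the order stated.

stool();
translate([0, 0, 426]) stool_2();
translate([621, 0, 0]) fence_section();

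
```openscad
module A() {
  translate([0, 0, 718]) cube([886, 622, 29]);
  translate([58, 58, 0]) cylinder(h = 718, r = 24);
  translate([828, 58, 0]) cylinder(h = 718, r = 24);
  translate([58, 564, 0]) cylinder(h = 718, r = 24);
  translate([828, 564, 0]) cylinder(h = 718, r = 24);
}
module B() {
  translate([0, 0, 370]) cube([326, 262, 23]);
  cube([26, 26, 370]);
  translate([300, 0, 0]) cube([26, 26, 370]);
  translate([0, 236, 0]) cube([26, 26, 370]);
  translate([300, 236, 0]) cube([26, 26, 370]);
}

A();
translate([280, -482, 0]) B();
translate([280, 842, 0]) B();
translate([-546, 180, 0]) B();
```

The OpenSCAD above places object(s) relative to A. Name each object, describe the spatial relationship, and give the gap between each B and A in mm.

A is a table. B is a stool. Three stools sit around the table at the −y, +y, −x sides. The gap between each stool and the table is 220 mm.

Each stool's nearest face is 220 mm from the table's bounding box.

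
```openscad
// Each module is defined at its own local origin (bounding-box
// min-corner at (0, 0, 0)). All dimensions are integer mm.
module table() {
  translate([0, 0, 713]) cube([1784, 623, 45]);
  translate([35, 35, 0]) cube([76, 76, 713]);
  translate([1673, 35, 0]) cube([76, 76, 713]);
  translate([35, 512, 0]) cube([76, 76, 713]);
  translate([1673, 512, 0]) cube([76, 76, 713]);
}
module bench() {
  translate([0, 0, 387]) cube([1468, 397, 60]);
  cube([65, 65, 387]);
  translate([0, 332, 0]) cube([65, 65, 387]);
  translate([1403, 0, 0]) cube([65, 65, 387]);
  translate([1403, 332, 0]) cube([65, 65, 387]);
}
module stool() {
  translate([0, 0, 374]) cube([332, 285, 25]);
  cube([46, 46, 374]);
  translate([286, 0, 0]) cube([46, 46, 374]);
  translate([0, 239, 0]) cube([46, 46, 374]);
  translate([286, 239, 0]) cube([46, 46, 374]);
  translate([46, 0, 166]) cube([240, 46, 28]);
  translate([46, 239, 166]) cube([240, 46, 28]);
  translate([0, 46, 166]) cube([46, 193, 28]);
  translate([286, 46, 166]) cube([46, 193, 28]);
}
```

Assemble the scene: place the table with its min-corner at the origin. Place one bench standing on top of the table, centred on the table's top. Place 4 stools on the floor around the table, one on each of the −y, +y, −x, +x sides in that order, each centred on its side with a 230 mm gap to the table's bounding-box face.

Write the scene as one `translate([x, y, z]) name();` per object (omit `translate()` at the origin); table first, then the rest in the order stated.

table();
translate([158, 113, 758]) bench();
translate([726, -515, 0]) stool();
translate([726, 853, 0]) stool();
translate([-562, 169, 0]) stool();
translate([2014, 169, 0]) stool();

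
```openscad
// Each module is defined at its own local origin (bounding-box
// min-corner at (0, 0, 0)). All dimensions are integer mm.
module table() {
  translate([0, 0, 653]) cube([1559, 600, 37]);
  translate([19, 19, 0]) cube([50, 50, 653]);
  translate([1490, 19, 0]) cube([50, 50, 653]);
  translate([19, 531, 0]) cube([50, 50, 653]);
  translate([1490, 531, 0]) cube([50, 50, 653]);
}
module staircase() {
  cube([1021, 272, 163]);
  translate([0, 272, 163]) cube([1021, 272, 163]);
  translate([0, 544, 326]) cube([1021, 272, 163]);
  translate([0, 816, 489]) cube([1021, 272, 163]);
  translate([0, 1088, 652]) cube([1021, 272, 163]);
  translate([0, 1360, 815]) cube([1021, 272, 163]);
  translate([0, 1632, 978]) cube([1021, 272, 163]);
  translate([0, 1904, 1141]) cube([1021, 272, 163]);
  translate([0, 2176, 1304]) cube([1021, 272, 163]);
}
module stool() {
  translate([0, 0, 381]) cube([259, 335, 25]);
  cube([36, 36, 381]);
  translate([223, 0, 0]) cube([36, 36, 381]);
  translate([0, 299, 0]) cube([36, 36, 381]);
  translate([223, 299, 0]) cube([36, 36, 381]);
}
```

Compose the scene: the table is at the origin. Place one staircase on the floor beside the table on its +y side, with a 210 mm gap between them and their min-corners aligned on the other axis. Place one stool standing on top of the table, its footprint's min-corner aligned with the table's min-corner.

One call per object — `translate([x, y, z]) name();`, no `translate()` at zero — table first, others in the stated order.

table();
translate([0, 810, 0]) staircase();
translate([0, 0, 690]) stool();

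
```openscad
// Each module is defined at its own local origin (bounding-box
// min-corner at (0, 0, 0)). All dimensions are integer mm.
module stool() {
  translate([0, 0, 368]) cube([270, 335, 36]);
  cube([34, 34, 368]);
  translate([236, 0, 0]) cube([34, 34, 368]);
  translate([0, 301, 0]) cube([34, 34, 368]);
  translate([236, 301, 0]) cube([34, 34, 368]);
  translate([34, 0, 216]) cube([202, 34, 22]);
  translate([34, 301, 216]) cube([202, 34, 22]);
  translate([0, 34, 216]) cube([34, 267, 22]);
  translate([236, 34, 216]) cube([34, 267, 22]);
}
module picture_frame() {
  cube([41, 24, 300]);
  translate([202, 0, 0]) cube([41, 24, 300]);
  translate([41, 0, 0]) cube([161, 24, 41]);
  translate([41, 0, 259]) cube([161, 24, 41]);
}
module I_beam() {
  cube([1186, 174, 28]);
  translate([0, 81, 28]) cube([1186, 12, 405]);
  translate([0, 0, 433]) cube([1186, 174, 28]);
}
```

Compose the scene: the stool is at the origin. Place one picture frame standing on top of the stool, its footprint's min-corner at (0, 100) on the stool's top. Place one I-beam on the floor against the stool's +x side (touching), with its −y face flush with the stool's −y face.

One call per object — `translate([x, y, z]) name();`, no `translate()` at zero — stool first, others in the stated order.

stool();
translate([0, 100, 404]) picture_frame();
translate([270, 0, 0]) I_beam();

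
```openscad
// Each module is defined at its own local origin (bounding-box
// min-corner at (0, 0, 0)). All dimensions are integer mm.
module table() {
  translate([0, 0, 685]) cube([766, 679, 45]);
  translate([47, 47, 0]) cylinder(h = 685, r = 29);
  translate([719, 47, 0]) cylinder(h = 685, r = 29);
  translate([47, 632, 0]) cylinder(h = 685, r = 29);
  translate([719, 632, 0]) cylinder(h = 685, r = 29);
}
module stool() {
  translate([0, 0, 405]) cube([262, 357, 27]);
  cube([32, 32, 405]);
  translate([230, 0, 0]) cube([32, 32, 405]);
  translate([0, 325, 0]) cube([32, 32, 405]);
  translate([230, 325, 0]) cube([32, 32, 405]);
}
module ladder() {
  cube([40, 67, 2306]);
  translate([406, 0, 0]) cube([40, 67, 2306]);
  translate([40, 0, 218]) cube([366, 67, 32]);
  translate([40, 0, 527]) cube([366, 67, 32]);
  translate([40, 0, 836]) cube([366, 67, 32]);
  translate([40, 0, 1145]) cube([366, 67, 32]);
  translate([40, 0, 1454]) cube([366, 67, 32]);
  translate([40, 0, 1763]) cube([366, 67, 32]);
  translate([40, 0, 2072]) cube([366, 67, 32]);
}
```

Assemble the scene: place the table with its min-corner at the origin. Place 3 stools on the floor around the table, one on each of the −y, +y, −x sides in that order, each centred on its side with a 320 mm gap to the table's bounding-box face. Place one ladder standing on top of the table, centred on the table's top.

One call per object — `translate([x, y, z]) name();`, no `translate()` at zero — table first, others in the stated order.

table();
translate([252, -677, 0]) stool();
translate([252, 999, 0]) stool();
translate([-582, 161, 0]) stool();
translate([160, 306, 730]) ladder();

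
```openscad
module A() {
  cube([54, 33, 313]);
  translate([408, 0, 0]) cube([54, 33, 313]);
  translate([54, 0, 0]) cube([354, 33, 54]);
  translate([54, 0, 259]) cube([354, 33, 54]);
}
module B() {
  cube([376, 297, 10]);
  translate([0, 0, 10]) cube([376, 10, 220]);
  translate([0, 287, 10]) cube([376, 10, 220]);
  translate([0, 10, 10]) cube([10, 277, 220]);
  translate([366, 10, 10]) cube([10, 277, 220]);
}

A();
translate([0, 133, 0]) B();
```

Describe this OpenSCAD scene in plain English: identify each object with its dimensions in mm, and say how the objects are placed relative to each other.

A is a picture frame with a 354×205 mm rectangular opening (x by z) and a uniform 54 mm border on every side. Frame depth is 33 mm along y. It is built from two vertical stiles running the full outside height and two horizontal rails spanning the gap between the stiles.

B is an open-topped rectangular box: outside dimensions 376×297×230 mm, with a uniform wall and base thickness of 10 mm. The base is a full 376×297 slab on the floor; four walls sit on top of the base. The front and back walls (the −y and +y sides) span the full width; the two side walls fit between them.

The open box is on the floor beside the picture frame on its +y side.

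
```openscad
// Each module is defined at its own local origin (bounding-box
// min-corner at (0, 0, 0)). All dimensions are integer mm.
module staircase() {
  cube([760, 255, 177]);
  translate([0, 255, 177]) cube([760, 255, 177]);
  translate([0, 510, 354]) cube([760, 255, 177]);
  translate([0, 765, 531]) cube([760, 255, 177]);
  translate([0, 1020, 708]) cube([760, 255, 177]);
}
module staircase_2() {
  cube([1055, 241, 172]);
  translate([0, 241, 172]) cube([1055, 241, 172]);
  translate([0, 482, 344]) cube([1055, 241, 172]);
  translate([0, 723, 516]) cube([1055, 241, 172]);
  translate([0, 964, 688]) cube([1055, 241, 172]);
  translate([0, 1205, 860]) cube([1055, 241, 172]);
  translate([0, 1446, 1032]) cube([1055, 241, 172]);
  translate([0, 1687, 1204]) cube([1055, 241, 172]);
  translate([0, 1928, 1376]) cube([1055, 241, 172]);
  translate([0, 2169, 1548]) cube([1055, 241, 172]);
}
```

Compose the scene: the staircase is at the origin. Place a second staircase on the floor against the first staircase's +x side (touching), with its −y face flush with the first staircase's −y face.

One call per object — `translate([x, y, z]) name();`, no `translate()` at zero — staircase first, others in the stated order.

staircase();
translate([760, 0, 0]) staircase_2();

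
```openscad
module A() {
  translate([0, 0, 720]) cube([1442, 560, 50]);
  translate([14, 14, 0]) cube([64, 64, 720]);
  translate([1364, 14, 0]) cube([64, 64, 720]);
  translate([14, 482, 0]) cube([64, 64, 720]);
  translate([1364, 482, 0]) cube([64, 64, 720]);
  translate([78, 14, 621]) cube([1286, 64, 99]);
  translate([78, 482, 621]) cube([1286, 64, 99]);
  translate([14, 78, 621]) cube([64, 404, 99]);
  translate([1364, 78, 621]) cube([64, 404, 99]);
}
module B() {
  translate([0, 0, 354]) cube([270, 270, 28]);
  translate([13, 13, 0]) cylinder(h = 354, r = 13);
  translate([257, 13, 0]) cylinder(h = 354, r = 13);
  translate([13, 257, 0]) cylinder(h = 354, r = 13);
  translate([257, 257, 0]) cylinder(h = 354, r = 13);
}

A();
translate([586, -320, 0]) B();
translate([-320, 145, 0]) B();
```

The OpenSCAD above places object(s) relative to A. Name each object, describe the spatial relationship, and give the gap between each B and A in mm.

Each stool's nearest face is 50 mm from the table's bounding box.

A is a table. B is a stool. Two stools sit around the table at the −y, −x sides. The gap between each stool and the table is 50 mm.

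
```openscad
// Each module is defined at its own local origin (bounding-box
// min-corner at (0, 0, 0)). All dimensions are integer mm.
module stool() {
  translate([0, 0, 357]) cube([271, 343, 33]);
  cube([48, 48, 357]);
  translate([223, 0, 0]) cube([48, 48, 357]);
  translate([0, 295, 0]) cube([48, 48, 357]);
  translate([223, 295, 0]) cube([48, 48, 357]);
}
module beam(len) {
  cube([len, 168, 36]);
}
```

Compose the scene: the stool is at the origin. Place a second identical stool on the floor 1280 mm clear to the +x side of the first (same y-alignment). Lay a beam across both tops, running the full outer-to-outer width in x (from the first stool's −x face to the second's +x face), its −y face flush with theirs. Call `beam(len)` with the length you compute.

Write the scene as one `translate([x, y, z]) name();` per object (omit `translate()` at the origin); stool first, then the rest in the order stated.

stool();
translate([1551, 0, 0]) stool();
translate([0, 0, 390]) beam(1822);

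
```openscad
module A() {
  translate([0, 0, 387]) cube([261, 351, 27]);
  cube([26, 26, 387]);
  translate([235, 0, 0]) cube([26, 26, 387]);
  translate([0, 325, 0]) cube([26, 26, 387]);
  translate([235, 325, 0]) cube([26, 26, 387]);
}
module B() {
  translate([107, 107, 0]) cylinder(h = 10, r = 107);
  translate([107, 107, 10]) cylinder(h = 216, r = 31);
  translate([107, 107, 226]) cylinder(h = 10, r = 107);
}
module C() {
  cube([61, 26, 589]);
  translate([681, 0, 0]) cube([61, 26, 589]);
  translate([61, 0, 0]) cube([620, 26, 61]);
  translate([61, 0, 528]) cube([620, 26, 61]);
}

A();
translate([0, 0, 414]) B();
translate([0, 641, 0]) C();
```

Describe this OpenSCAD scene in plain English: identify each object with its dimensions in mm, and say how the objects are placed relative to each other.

A is a four-legged stool. The seat is 261×351 mm, 27 mm thick, top at z = 414 mm. It stands on four square legs, each 26×26 mm in cross-section, from z = 0 to the seat underside, each flush with a corner of the seat.

B is a spool: two coaxial disc flanges of radius 107 mm and thickness 10 mm, joined by a core cylinder of radius 31 mm and height 216 mm. The lower flange rests on z = 0 and the three cylinders share a vertical axis.

C is a picture frame with a 620×467 mm rectangular opening (x by z) and a uniform 61 mm border on every side. Frame depth is 26 mm along y. It is built from two vertical stiles running the full outside height and two horizontal rails spanning the gap between the stiles.

The spool is on top of the stool. The picture frame is on the floor beside the stool on its +y side.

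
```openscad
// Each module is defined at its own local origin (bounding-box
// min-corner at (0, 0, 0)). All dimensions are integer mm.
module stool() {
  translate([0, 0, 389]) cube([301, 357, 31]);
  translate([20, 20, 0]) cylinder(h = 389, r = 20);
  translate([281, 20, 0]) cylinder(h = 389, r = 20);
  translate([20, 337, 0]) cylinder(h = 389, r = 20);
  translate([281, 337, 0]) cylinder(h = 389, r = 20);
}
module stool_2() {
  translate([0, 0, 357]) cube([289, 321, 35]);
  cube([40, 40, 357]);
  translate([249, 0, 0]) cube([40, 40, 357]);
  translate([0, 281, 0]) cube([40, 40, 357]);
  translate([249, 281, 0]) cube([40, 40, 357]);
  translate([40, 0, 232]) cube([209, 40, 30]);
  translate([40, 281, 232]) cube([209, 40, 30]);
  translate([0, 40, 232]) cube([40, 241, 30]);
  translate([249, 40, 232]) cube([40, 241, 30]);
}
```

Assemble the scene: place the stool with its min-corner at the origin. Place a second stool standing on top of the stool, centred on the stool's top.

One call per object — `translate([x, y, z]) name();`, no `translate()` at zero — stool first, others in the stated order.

stool();
translate([6, 18, 420]) stool_2();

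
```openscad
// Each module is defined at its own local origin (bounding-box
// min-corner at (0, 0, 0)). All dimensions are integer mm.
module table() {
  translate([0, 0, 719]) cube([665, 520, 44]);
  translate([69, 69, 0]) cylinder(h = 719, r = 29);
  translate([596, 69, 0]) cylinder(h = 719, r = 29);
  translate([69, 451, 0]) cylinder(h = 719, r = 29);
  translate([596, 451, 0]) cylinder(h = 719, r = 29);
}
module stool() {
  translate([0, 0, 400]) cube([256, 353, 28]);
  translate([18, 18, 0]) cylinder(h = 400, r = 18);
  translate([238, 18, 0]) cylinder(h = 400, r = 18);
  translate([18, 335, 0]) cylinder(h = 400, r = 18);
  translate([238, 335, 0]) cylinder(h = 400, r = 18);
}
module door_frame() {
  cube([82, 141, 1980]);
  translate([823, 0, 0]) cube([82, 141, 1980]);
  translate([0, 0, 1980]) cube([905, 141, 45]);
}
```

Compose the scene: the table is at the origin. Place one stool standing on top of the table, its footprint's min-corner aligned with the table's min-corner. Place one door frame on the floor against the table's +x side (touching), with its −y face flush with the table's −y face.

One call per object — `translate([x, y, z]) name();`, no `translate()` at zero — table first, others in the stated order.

table();
translate([0, 0, 763]) stool();
translate([665, 0, 0]) door_frame();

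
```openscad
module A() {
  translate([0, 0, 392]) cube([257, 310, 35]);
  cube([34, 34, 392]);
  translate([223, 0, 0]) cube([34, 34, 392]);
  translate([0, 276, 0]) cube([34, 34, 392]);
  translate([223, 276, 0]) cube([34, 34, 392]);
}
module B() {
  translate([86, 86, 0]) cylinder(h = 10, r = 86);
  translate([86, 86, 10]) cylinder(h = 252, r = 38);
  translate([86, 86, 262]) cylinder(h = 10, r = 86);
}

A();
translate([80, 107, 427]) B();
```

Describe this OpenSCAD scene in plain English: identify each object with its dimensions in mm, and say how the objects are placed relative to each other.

A is a four-legged stool. The seat is a 257×310×35 mm slab whose top surface is at z = 427 mm; four square legs, each 34×34 mm in cross-section, run from the floor (z = 0) to the underside of the seat, each flush with a corner of the seat.

B is a spool: two coaxial disc flanges of radius 86 mm and thickness 10 mm, joined by a core cylinder of radius 38 mm and height 252 mm. The lower flange rests on z = 0 and the three cylinders share a vertical axis.

The spool is on top of the stool.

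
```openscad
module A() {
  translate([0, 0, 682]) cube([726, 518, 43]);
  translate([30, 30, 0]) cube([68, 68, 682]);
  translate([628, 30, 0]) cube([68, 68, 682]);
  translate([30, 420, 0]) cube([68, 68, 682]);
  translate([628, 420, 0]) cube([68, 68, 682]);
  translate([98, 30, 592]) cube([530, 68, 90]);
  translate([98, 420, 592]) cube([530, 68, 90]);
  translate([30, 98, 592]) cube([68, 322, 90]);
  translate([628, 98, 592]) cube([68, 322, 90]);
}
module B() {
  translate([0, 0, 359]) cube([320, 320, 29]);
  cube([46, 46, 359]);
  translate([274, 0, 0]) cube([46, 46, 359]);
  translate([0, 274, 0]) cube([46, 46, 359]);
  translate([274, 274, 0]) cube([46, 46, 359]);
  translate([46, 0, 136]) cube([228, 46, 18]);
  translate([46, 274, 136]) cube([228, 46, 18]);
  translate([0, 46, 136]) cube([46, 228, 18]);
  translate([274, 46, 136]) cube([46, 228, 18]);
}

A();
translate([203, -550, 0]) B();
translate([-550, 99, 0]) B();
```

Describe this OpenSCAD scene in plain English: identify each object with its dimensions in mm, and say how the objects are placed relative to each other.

A is a rectangular dining table. The top is 726×518×43 mm with its upper surface at z = 725 mm. It stands on four 68×68 mm square legs, each inset 30 mm from the nearest pair of top edges, running from the floor to the underside of the top. Four apron rails, 68 mm thick and 90 mm tall, run between adjacent legs with their top edges flush with the underside of the top and their outer faces flush with the legs' outer faces.

B is a four-legged stool. The seat is a 320×320×29 mm slab whose top surface is at z = 388 mm; four square legs, each 46×46 mm in cross-section, run from the floor (z = 0) to the underside of the seat, each flush with a corner of the seat. Four stretchers, 46 mm wide and 18 mm tall, connect adjacent legs with their undersides at z = 136 mm, each running between the inner faces of the legs it joins and aligned with the legs' outer faces on the other axis.

Two stools sit around the table at the −y, −x sides.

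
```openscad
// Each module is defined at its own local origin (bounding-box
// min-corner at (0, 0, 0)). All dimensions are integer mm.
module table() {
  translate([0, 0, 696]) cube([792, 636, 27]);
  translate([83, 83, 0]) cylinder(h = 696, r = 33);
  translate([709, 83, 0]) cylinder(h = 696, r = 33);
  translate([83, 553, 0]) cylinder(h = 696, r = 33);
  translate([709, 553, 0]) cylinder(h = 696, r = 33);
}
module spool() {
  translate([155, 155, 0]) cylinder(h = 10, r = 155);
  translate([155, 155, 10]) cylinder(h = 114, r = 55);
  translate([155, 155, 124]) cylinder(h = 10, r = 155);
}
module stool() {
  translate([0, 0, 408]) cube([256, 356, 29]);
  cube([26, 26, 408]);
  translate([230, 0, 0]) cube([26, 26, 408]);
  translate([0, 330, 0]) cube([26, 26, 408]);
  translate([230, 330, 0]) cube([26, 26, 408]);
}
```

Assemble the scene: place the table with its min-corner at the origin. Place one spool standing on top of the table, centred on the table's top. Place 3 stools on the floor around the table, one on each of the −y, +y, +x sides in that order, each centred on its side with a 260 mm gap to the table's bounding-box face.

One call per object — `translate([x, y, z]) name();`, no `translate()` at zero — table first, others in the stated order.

table();
translate([241, 163, 723]) spool();
translate([268, -616, 0]) stool();
translate([268, 896, 0]) stool();
translate([1052, 140, 0]) stool();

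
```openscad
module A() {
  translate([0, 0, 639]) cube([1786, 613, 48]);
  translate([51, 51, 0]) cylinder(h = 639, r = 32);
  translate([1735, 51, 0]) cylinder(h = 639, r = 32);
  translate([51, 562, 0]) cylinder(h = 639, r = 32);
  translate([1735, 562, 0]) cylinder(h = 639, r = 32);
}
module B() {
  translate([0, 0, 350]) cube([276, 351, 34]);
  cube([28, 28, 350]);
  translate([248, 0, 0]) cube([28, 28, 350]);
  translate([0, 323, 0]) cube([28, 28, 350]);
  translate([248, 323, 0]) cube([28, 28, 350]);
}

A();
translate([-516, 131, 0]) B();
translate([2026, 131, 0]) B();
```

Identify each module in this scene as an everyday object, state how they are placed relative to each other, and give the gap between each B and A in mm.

A is a table. B is a stool. Two stools sit around the table at the −x, +x sides. The gap between each stool and the table is 240 mm.

Each stool's nearest face is 240 mm from the table's bounding box.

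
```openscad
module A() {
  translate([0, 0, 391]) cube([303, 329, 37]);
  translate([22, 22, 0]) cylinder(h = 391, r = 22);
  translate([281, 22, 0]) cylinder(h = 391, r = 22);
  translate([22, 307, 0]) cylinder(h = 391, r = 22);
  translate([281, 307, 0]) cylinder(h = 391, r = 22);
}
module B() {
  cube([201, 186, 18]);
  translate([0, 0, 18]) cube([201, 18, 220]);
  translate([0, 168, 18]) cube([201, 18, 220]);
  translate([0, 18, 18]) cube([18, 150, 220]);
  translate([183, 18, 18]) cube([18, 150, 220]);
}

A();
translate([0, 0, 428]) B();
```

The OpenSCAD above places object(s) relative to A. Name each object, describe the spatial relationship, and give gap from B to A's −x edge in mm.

A is a stool. B is an open box. The open box is on top of the stool. The gap from the open box to the stool's −x edge is 0 mm.

The open box's min-x is at 0; the stool's min-x is 0; gap = 0 mm.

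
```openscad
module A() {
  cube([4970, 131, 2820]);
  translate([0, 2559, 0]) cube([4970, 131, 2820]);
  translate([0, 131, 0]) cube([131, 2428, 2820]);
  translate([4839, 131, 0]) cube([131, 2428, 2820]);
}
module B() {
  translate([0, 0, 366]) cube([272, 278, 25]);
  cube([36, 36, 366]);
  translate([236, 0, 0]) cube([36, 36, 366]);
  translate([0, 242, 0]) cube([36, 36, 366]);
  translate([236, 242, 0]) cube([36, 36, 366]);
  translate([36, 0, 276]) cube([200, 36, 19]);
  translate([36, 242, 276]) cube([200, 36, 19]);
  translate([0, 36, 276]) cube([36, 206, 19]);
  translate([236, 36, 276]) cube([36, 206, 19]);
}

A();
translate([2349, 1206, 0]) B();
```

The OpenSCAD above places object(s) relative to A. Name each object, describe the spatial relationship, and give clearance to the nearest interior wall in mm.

A is a house frame. B is a stool. The stool sits inside the house frame, centred. The clearance to the nearest interior wall is 1075 mm.

Clearances: x = 2218, y = 1075; minimum 1075 mm.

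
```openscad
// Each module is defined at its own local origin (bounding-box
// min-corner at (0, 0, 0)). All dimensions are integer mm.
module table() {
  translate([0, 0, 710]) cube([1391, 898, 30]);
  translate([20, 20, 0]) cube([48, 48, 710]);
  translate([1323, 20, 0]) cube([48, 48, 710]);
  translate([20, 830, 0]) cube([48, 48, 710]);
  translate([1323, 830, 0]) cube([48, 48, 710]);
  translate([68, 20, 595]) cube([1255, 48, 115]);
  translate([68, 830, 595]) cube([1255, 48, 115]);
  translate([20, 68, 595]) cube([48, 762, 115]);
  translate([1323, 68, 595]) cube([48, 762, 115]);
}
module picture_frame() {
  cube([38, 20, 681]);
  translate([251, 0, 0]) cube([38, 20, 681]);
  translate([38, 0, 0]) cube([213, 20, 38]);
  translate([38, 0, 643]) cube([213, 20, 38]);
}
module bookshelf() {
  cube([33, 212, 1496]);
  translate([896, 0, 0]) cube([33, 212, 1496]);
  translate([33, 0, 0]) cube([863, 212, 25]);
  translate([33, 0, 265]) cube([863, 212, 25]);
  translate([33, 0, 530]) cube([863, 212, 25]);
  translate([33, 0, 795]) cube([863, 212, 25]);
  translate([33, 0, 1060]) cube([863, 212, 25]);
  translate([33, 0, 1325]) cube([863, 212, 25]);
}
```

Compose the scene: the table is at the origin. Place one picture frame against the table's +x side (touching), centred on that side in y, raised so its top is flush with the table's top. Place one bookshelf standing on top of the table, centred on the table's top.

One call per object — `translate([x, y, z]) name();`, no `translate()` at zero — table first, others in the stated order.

table();
translate([1391, 439, 59]) picture_frame();
translate([231, 343, 740]) bookshelf();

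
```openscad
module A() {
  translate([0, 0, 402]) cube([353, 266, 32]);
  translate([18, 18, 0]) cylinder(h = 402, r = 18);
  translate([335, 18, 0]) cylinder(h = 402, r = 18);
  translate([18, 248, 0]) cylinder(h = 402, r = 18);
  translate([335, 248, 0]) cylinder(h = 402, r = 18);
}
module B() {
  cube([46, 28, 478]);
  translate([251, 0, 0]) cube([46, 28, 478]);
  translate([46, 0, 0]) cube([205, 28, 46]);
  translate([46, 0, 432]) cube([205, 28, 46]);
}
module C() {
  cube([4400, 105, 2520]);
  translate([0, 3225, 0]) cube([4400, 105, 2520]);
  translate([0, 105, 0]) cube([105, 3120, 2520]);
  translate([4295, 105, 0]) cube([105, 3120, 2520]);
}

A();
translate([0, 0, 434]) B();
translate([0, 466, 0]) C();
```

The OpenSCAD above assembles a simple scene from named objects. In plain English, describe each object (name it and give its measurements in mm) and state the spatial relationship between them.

A is a simple wooden stool: a rectangular seat 353 mm (x) by 266 mm (y), 32 mm thick, top face at z = 434 mm, on four round legs, each 36 mm in diameter. The legs rest on z = 0, each leg's axis is inset half a diameter from the nearest pair of seat edges (so the leg's bounding box is flush with the corner).

B is a picture frame with a 205×386 mm rectangular opening (x by z) and a uniform 46 mm border on every side. Frame depth is 28 mm along y. It is built from two vertical stiles running the full outside height and two horizontal rails spanning the gap between the stiles.

C is the wall frame of a small rectangular building: four walls, each 2520 mm tall and 105 mm thick, enclosing a footprint 4400 mm (x) by 3330 mm (y) outside-to-outside, with no floor or roof. The front and back walls (the −y and +y sides) span the full width; the two side walls fit between them.

The picture frame is on top of the stool. The house frame is on the floor beside the stool on its +y side.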